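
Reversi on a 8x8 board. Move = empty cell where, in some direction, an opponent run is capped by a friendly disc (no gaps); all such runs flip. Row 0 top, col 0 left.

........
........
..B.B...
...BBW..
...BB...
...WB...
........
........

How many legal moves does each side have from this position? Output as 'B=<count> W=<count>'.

Answer: B=6 W=4

Derivation:
-- B to move --
(2,5): no bracket -> illegal
(2,6): flips 1 -> legal
(3,6): flips 1 -> legal
(4,2): no bracket -> illegal
(4,5): no bracket -> illegal
(4,6): flips 1 -> legal
(5,2): flips 1 -> legal
(6,2): flips 1 -> legal
(6,3): flips 1 -> legal
(6,4): no bracket -> illegal
B mobility = 6
-- W to move --
(1,1): no bracket -> illegal
(1,2): no bracket -> illegal
(1,3): flips 1 -> legal
(1,4): no bracket -> illegal
(1,5): no bracket -> illegal
(2,1): no bracket -> illegal
(2,3): flips 2 -> legal
(2,5): no bracket -> illegal
(3,1): no bracket -> illegal
(3,2): flips 2 -> legal
(4,2): no bracket -> illegal
(4,5): no bracket -> illegal
(5,2): no bracket -> illegal
(5,5): flips 1 -> legal
(6,3): no bracket -> illegal
(6,4): no bracket -> illegal
(6,5): no bracket -> illegal
W mobility = 4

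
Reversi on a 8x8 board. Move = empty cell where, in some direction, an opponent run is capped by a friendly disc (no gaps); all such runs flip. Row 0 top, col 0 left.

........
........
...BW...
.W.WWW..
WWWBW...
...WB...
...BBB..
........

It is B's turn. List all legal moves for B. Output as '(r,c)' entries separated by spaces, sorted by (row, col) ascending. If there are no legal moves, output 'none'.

(1,3): no bracket -> illegal
(1,4): flips 3 -> legal
(1,5): no bracket -> illegal
(2,0): flips 3 -> legal
(2,1): no bracket -> illegal
(2,2): no bracket -> illegal
(2,5): flips 2 -> legal
(2,6): no bracket -> illegal
(3,0): no bracket -> illegal
(3,2): no bracket -> illegal
(3,6): no bracket -> illegal
(4,5): flips 2 -> legal
(4,6): no bracket -> illegal
(5,0): no bracket -> illegal
(5,1): no bracket -> illegal
(5,2): flips 1 -> legal
(5,5): no bracket -> illegal
(6,2): no bracket -> illegal

Answer: (1,4) (2,0) (2,5) (4,5) (5,2)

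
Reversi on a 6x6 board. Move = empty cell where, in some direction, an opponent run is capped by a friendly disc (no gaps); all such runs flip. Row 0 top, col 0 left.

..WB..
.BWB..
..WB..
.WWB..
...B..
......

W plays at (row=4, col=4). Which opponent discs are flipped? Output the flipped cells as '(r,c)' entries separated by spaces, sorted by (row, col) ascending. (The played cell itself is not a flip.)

Answer: (3,3)

Derivation:
Dir NW: opp run (3,3) capped by W -> flip
Dir N: first cell '.' (not opp) -> no flip
Dir NE: first cell '.' (not opp) -> no flip
Dir W: opp run (4,3), next='.' -> no flip
Dir E: first cell '.' (not opp) -> no flip
Dir SW: first cell '.' (not opp) -> no flip
Dir S: first cell '.' (not opp) -> no flip
Dir SE: first cell '.' (not opp) -> no flip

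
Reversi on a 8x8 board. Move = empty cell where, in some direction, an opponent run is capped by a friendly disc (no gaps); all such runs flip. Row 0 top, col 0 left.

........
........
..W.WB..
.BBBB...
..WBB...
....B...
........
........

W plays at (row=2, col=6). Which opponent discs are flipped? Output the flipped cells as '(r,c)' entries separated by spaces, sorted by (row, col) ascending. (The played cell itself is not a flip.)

Answer: (2,5)

Derivation:
Dir NW: first cell '.' (not opp) -> no flip
Dir N: first cell '.' (not opp) -> no flip
Dir NE: first cell '.' (not opp) -> no flip
Dir W: opp run (2,5) capped by W -> flip
Dir E: first cell '.' (not opp) -> no flip
Dir SW: first cell '.' (not opp) -> no flip
Dir S: first cell '.' (not opp) -> no flip
Dir SE: first cell '.' (not opp) -> no flip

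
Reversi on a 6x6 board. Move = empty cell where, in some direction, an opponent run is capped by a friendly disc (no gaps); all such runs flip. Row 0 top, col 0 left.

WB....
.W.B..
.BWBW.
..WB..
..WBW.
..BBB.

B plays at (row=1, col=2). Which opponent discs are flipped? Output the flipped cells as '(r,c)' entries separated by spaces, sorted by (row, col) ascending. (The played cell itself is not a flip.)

Answer: (2,2) (3,2) (4,2)

Derivation:
Dir NW: first cell 'B' (not opp) -> no flip
Dir N: first cell '.' (not opp) -> no flip
Dir NE: first cell '.' (not opp) -> no flip
Dir W: opp run (1,1), next='.' -> no flip
Dir E: first cell 'B' (not opp) -> no flip
Dir SW: first cell 'B' (not opp) -> no flip
Dir S: opp run (2,2) (3,2) (4,2) capped by B -> flip
Dir SE: first cell 'B' (not opp) -> no flip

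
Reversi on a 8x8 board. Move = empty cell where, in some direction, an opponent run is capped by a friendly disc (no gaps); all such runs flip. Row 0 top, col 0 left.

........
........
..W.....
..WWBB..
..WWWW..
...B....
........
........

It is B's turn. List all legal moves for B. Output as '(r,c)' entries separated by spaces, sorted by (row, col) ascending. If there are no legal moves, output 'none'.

(1,1): no bracket -> illegal
(1,2): no bracket -> illegal
(1,3): no bracket -> illegal
(2,1): no bracket -> illegal
(2,3): flips 2 -> legal
(2,4): no bracket -> illegal
(3,1): flips 3 -> legal
(3,6): no bracket -> illegal
(4,1): no bracket -> illegal
(4,6): no bracket -> illegal
(5,1): no bracket -> illegal
(5,2): flips 1 -> legal
(5,4): flips 1 -> legal
(5,5): flips 1 -> legal
(5,6): flips 1 -> legal

Answer: (2,3) (3,1) (5,2) (5,4) (5,5) (5,6)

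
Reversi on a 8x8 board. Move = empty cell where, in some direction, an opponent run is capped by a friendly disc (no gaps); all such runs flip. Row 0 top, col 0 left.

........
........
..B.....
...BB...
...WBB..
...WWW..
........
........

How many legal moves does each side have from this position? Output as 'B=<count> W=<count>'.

Answer: B=7 W=7

Derivation:
-- B to move --
(3,2): no bracket -> illegal
(4,2): flips 1 -> legal
(4,6): no bracket -> illegal
(5,2): flips 1 -> legal
(5,6): no bracket -> illegal
(6,2): flips 1 -> legal
(6,3): flips 3 -> legal
(6,4): flips 1 -> legal
(6,5): flips 1 -> legal
(6,6): flips 1 -> legal
B mobility = 7
-- W to move --
(1,1): flips 3 -> legal
(1,2): no bracket -> illegal
(1,3): no bracket -> illegal
(2,1): no bracket -> illegal
(2,3): flips 1 -> legal
(2,4): flips 2 -> legal
(2,5): flips 1 -> legal
(3,1): no bracket -> illegal
(3,2): no bracket -> illegal
(3,5): flips 2 -> legal
(3,6): flips 1 -> legal
(4,2): no bracket -> illegal
(4,6): flips 2 -> legal
(5,6): no bracket -> illegal
W mobility = 7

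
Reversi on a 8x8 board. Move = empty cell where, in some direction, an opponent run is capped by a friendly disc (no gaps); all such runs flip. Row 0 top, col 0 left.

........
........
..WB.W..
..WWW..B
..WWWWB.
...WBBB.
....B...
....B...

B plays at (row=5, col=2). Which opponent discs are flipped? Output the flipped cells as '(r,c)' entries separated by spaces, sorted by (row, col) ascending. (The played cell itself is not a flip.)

Answer: (5,3)

Derivation:
Dir NW: first cell '.' (not opp) -> no flip
Dir N: opp run (4,2) (3,2) (2,2), next='.' -> no flip
Dir NE: opp run (4,3) (3,4) (2,5), next='.' -> no flip
Dir W: first cell '.' (not opp) -> no flip
Dir E: opp run (5,3) capped by B -> flip
Dir SW: first cell '.' (not opp) -> no flip
Dir S: first cell '.' (not opp) -> no flip
Dir SE: first cell '.' (not opp) -> no flip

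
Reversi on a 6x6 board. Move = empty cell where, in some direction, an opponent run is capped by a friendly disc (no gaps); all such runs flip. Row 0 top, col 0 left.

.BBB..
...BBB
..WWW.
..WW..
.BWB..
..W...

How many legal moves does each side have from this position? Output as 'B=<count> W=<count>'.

-- B to move --
(1,1): no bracket -> illegal
(1,2): no bracket -> illegal
(2,1): flips 1 -> legal
(2,5): no bracket -> illegal
(3,1): flips 1 -> legal
(3,4): flips 1 -> legal
(3,5): flips 1 -> legal
(4,4): no bracket -> illegal
(5,1): flips 3 -> legal
(5,3): no bracket -> illegal
B mobility = 5
-- W to move --
(0,0): no bracket -> illegal
(0,4): flips 2 -> legal
(0,5): flips 1 -> legal
(1,0): no bracket -> illegal
(1,1): no bracket -> illegal
(1,2): no bracket -> illegal
(2,5): no bracket -> illegal
(3,0): flips 1 -> legal
(3,1): no bracket -> illegal
(3,4): flips 1 -> legal
(4,0): flips 1 -> legal
(4,4): flips 1 -> legal
(5,0): flips 1 -> legal
(5,1): no bracket -> illegal
(5,3): flips 1 -> legal
(5,4): flips 1 -> legal
W mobility = 9

Answer: B=5 W=9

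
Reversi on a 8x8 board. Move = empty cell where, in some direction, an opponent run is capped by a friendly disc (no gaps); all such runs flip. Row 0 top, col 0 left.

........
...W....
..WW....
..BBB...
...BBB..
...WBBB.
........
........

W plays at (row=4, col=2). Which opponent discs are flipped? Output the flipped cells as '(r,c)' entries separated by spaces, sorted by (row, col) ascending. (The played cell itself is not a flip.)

Dir NW: first cell '.' (not opp) -> no flip
Dir N: opp run (3,2) capped by W -> flip
Dir NE: opp run (3,3), next='.' -> no flip
Dir W: first cell '.' (not opp) -> no flip
Dir E: opp run (4,3) (4,4) (4,5), next='.' -> no flip
Dir SW: first cell '.' (not opp) -> no flip
Dir S: first cell '.' (not opp) -> no flip
Dir SE: first cell 'W' (not opp) -> no flip

Answer: (3,2)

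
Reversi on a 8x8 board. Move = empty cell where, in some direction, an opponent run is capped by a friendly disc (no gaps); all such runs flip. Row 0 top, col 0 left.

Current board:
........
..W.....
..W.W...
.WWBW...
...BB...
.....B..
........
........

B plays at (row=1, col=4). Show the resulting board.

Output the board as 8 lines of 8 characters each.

Place B at (1,4); scan 8 dirs for brackets.
Dir NW: first cell '.' (not opp) -> no flip
Dir N: first cell '.' (not opp) -> no flip
Dir NE: first cell '.' (not opp) -> no flip
Dir W: first cell '.' (not opp) -> no flip
Dir E: first cell '.' (not opp) -> no flip
Dir SW: first cell '.' (not opp) -> no flip
Dir S: opp run (2,4) (3,4) capped by B -> flip
Dir SE: first cell '.' (not opp) -> no flip
All flips: (2,4) (3,4)

Answer: ........
..W.B...
..W.B...
.WWBB...
...BB...
.....B..
........
........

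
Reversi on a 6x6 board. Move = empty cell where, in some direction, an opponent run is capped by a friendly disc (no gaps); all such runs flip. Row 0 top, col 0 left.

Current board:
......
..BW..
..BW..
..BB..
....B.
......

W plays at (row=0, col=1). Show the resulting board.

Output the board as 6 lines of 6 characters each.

Answer: .W....
..WW..
..BW..
..BB..
....B.
......

Derivation:
Place W at (0,1); scan 8 dirs for brackets.
Dir NW: edge -> no flip
Dir N: edge -> no flip
Dir NE: edge -> no flip
Dir W: first cell '.' (not opp) -> no flip
Dir E: first cell '.' (not opp) -> no flip
Dir SW: first cell '.' (not opp) -> no flip
Dir S: first cell '.' (not opp) -> no flip
Dir SE: opp run (1,2) capped by W -> flip
All flips: (1,2)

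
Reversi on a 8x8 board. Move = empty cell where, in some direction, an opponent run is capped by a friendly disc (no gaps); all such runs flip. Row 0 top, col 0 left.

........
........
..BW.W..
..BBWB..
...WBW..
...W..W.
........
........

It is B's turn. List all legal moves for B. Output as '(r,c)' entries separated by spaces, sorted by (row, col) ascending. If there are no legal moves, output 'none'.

(1,2): no bracket -> illegal
(1,3): flips 1 -> legal
(1,4): flips 1 -> legal
(1,5): flips 1 -> legal
(1,6): no bracket -> illegal
(2,4): flips 2 -> legal
(2,6): no bracket -> illegal
(3,6): no bracket -> illegal
(4,2): flips 1 -> legal
(4,6): flips 1 -> legal
(4,7): no bracket -> illegal
(5,2): no bracket -> illegal
(5,4): flips 1 -> legal
(5,5): flips 1 -> legal
(5,7): no bracket -> illegal
(6,2): flips 1 -> legal
(6,3): flips 2 -> legal
(6,4): no bracket -> illegal
(6,5): no bracket -> illegal
(6,6): no bracket -> illegal
(6,7): no bracket -> illegal

Answer: (1,3) (1,4) (1,5) (2,4) (4,2) (4,6) (5,4) (5,5) (6,2) (6,3)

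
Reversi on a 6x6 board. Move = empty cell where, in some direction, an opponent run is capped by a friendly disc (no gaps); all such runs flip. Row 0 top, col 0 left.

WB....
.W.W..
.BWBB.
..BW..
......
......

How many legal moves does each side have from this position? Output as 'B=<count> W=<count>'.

Answer: B=6 W=7

Derivation:
-- B to move --
(0,2): flips 1 -> legal
(0,3): flips 1 -> legal
(0,4): no bracket -> illegal
(1,0): no bracket -> illegal
(1,2): flips 1 -> legal
(1,4): no bracket -> illegal
(2,0): no bracket -> illegal
(3,1): no bracket -> illegal
(3,4): flips 1 -> legal
(4,2): flips 1 -> legal
(4,3): flips 1 -> legal
(4,4): no bracket -> illegal
B mobility = 6
-- W to move --
(0,2): flips 1 -> legal
(1,0): no bracket -> illegal
(1,2): no bracket -> illegal
(1,4): no bracket -> illegal
(1,5): flips 1 -> legal
(2,0): flips 1 -> legal
(2,5): flips 2 -> legal
(3,0): no bracket -> illegal
(3,1): flips 2 -> legal
(3,4): no bracket -> illegal
(3,5): flips 1 -> legal
(4,1): no bracket -> illegal
(4,2): flips 1 -> legal
(4,3): no bracket -> illegal
W mobility = 7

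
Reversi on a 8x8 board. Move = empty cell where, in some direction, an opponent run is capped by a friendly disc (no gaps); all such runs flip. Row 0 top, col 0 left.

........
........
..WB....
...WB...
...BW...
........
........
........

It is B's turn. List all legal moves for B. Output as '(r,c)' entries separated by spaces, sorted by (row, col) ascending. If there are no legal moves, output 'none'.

(1,1): no bracket -> illegal
(1,2): no bracket -> illegal
(1,3): no bracket -> illegal
(2,1): flips 1 -> legal
(2,4): no bracket -> illegal
(3,1): no bracket -> illegal
(3,2): flips 1 -> legal
(3,5): no bracket -> illegal
(4,2): no bracket -> illegal
(4,5): flips 1 -> legal
(5,3): no bracket -> illegal
(5,4): flips 1 -> legal
(5,5): no bracket -> illegal

Answer: (2,1) (3,2) (4,5) (5,4)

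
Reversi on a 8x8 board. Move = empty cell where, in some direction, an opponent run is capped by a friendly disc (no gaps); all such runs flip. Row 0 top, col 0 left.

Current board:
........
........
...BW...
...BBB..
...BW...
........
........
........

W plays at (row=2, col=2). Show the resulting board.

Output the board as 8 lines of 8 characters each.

Answer: ........
........
..WWW...
...WBB..
...BW...
........
........
........

Derivation:
Place W at (2,2); scan 8 dirs for brackets.
Dir NW: first cell '.' (not opp) -> no flip
Dir N: first cell '.' (not opp) -> no flip
Dir NE: first cell '.' (not opp) -> no flip
Dir W: first cell '.' (not opp) -> no flip
Dir E: opp run (2,3) capped by W -> flip
Dir SW: first cell '.' (not opp) -> no flip
Dir S: first cell '.' (not opp) -> no flip
Dir SE: opp run (3,3) capped by W -> flip
All flips: (2,3) (3,3)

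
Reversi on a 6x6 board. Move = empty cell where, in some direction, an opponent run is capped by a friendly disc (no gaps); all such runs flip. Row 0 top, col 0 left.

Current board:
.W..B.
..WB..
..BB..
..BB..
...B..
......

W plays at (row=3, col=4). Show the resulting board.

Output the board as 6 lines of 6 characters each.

Place W at (3,4); scan 8 dirs for brackets.
Dir NW: opp run (2,3) capped by W -> flip
Dir N: first cell '.' (not opp) -> no flip
Dir NE: first cell '.' (not opp) -> no flip
Dir W: opp run (3,3) (3,2), next='.' -> no flip
Dir E: first cell '.' (not opp) -> no flip
Dir SW: opp run (4,3), next='.' -> no flip
Dir S: first cell '.' (not opp) -> no flip
Dir SE: first cell '.' (not opp) -> no flip
All flips: (2,3)

Answer: .W..B.
..WB..
..BW..
..BBW.
...B..
......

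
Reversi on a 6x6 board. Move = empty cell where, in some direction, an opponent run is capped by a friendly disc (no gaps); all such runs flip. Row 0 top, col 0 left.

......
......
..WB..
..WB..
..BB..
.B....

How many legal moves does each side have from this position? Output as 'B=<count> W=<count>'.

Answer: B=5 W=6

Derivation:
-- B to move --
(1,1): flips 1 -> legal
(1,2): flips 2 -> legal
(1,3): no bracket -> illegal
(2,1): flips 2 -> legal
(3,1): flips 1 -> legal
(4,1): flips 1 -> legal
B mobility = 5
-- W to move --
(1,2): no bracket -> illegal
(1,3): no bracket -> illegal
(1,4): flips 1 -> legal
(2,4): flips 1 -> legal
(3,1): no bracket -> illegal
(3,4): flips 1 -> legal
(4,0): no bracket -> illegal
(4,1): no bracket -> illegal
(4,4): flips 1 -> legal
(5,0): no bracket -> illegal
(5,2): flips 1 -> legal
(5,3): no bracket -> illegal
(5,4): flips 1 -> legal
W mobility = 6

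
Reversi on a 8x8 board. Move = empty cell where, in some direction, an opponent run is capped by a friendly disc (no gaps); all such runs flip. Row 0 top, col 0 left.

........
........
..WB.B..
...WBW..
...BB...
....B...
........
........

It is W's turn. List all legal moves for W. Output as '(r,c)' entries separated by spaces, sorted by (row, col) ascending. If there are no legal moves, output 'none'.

Answer: (1,3) (1,5) (2,4) (5,3) (5,5)

Derivation:
(1,2): no bracket -> illegal
(1,3): flips 1 -> legal
(1,4): no bracket -> illegal
(1,5): flips 1 -> legal
(1,6): no bracket -> illegal
(2,4): flips 1 -> legal
(2,6): no bracket -> illegal
(3,2): no bracket -> illegal
(3,6): no bracket -> illegal
(4,2): no bracket -> illegal
(4,5): no bracket -> illegal
(5,2): no bracket -> illegal
(5,3): flips 2 -> legal
(5,5): flips 1 -> legal
(6,3): no bracket -> illegal
(6,4): no bracket -> illegal
(6,5): no bracket -> illegal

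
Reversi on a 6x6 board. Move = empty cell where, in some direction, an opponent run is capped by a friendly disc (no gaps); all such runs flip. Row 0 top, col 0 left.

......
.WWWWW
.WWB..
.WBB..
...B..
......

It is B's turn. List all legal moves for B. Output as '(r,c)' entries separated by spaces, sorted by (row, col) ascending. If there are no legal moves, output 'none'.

Answer: (0,0) (0,1) (0,2) (0,3) (0,5) (1,0) (2,0) (3,0)

Derivation:
(0,0): flips 2 -> legal
(0,1): flips 1 -> legal
(0,2): flips 2 -> legal
(0,3): flips 1 -> legal
(0,4): no bracket -> illegal
(0,5): flips 1 -> legal
(1,0): flips 1 -> legal
(2,0): flips 2 -> legal
(2,4): no bracket -> illegal
(2,5): no bracket -> illegal
(3,0): flips 1 -> legal
(4,0): no bracket -> illegal
(4,1): no bracket -> illegal
(4,2): no bracket -> illegal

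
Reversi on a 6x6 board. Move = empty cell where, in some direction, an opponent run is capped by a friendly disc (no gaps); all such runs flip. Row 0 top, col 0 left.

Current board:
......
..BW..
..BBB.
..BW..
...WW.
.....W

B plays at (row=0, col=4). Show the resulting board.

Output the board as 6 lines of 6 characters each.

Answer: ....B.
..BB..
..BBB.
..BW..
...WW.
.....W

Derivation:
Place B at (0,4); scan 8 dirs for brackets.
Dir NW: edge -> no flip
Dir N: edge -> no flip
Dir NE: edge -> no flip
Dir W: first cell '.' (not opp) -> no flip
Dir E: first cell '.' (not opp) -> no flip
Dir SW: opp run (1,3) capped by B -> flip
Dir S: first cell '.' (not opp) -> no flip
Dir SE: first cell '.' (not opp) -> no flip
All flips: (1,3)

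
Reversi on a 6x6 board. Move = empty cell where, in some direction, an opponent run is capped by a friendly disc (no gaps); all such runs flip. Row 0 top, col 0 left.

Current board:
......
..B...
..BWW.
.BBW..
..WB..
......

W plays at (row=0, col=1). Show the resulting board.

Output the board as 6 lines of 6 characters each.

Place W at (0,1); scan 8 dirs for brackets.
Dir NW: edge -> no flip
Dir N: edge -> no flip
Dir NE: edge -> no flip
Dir W: first cell '.' (not opp) -> no flip
Dir E: first cell '.' (not opp) -> no flip
Dir SW: first cell '.' (not opp) -> no flip
Dir S: first cell '.' (not opp) -> no flip
Dir SE: opp run (1,2) capped by W -> flip
All flips: (1,2)

Answer: .W....
..W...
..BWW.
.BBW..
..WB..
......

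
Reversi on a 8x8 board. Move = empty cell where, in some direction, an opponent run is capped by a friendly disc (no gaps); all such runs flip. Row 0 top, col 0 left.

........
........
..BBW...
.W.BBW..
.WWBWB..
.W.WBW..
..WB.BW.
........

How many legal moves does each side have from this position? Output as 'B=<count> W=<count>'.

-- B to move --
(1,3): no bracket -> illegal
(1,4): flips 1 -> legal
(1,5): flips 1 -> legal
(2,0): no bracket -> illegal
(2,1): no bracket -> illegal
(2,5): flips 2 -> legal
(2,6): no bracket -> illegal
(3,0): no bracket -> illegal
(3,2): no bracket -> illegal
(3,6): flips 1 -> legal
(4,0): flips 3 -> legal
(4,6): no bracket -> illegal
(5,0): no bracket -> illegal
(5,2): flips 1 -> legal
(5,6): flips 1 -> legal
(5,7): no bracket -> illegal
(6,0): flips 2 -> legal
(6,1): flips 1 -> legal
(6,4): no bracket -> illegal
(6,7): flips 1 -> legal
(7,1): no bracket -> illegal
(7,2): no bracket -> illegal
(7,3): no bracket -> illegal
(7,5): no bracket -> illegal
(7,6): no bracket -> illegal
(7,7): flips 3 -> legal
B mobility = 11
-- W to move --
(1,1): flips 2 -> legal
(1,2): no bracket -> illegal
(1,3): flips 4 -> legal
(1,4): no bracket -> illegal
(2,1): flips 2 -> legal
(2,5): no bracket -> illegal
(3,2): flips 2 -> legal
(3,6): no bracket -> illegal
(4,6): flips 1 -> legal
(5,2): no bracket -> illegal
(5,6): no bracket -> illegal
(6,4): flips 3 -> legal
(7,2): no bracket -> illegal
(7,3): flips 1 -> legal
(7,4): no bracket -> illegal
(7,5): flips 1 -> legal
(7,6): no bracket -> illegal
W mobility = 8

Answer: B=11 W=8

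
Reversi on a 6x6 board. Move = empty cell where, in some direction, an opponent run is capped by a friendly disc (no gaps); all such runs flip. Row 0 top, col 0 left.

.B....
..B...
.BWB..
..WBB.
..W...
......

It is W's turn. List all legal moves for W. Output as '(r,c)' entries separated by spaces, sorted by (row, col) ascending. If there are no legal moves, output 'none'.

Answer: (0,2) (1,0) (1,4) (2,0) (2,4) (3,5) (4,4)

Derivation:
(0,0): no bracket -> illegal
(0,2): flips 1 -> legal
(0,3): no bracket -> illegal
(1,0): flips 1 -> legal
(1,1): no bracket -> illegal
(1,3): no bracket -> illegal
(1,4): flips 1 -> legal
(2,0): flips 1 -> legal
(2,4): flips 2 -> legal
(2,5): no bracket -> illegal
(3,0): no bracket -> illegal
(3,1): no bracket -> illegal
(3,5): flips 2 -> legal
(4,3): no bracket -> illegal
(4,4): flips 1 -> legal
(4,5): no bracket -> illegal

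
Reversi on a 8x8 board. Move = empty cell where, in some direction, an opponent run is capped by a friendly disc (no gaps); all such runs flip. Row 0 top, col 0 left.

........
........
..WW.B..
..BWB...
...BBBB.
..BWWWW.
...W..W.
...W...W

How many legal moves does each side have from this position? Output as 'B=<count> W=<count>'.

-- B to move --
(1,1): flips 2 -> legal
(1,2): flips 2 -> legal
(1,3): flips 2 -> legal
(1,4): flips 1 -> legal
(2,1): no bracket -> illegal
(2,4): no bracket -> illegal
(3,1): no bracket -> illegal
(4,2): no bracket -> illegal
(4,7): no bracket -> illegal
(5,7): flips 4 -> legal
(6,2): flips 1 -> legal
(6,4): flips 2 -> legal
(6,5): flips 2 -> legal
(6,7): flips 1 -> legal
(7,2): flips 2 -> legal
(7,4): flips 1 -> legal
(7,5): no bracket -> illegal
(7,6): flips 2 -> legal
B mobility = 12
-- W to move --
(1,4): no bracket -> illegal
(1,5): no bracket -> illegal
(1,6): no bracket -> illegal
(2,1): flips 2 -> legal
(2,4): flips 2 -> legal
(2,6): no bracket -> illegal
(3,1): flips 1 -> legal
(3,5): flips 3 -> legal
(3,6): flips 2 -> legal
(3,7): flips 1 -> legal
(4,1): flips 2 -> legal
(4,2): flips 1 -> legal
(4,7): no bracket -> illegal
(5,1): flips 1 -> legal
(5,7): no bracket -> illegal
(6,1): no bracket -> illegal
(6,2): no bracket -> illegal
W mobility = 9

Answer: B=12 W=9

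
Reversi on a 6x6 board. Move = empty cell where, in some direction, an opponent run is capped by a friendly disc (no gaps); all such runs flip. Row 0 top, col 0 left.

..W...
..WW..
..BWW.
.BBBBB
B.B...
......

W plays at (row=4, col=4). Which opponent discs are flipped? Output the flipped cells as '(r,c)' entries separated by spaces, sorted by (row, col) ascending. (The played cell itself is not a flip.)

Answer: (3,4)

Derivation:
Dir NW: opp run (3,3) (2,2), next='.' -> no flip
Dir N: opp run (3,4) capped by W -> flip
Dir NE: opp run (3,5), next=edge -> no flip
Dir W: first cell '.' (not opp) -> no flip
Dir E: first cell '.' (not opp) -> no flip
Dir SW: first cell '.' (not opp) -> no flip
Dir S: first cell '.' (not opp) -> no flip
Dir SE: first cell '.' (not opp) -> no flip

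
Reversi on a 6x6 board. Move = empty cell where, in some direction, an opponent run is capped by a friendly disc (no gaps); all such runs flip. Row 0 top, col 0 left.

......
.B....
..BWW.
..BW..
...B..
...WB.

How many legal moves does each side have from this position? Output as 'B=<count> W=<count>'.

Answer: B=6 W=5

Derivation:
-- B to move --
(1,2): no bracket -> illegal
(1,3): flips 2 -> legal
(1,4): flips 1 -> legal
(1,5): no bracket -> illegal
(2,5): flips 2 -> legal
(3,4): flips 1 -> legal
(3,5): no bracket -> illegal
(4,2): no bracket -> illegal
(4,4): flips 1 -> legal
(5,2): flips 1 -> legal
B mobility = 6
-- W to move --
(0,0): flips 2 -> legal
(0,1): no bracket -> illegal
(0,2): no bracket -> illegal
(1,0): no bracket -> illegal
(1,2): no bracket -> illegal
(1,3): no bracket -> illegal
(2,0): no bracket -> illegal
(2,1): flips 1 -> legal
(3,1): flips 1 -> legal
(3,4): no bracket -> illegal
(4,1): flips 1 -> legal
(4,2): no bracket -> illegal
(4,4): no bracket -> illegal
(4,5): no bracket -> illegal
(5,2): no bracket -> illegal
(5,5): flips 1 -> legal
W mobility = 5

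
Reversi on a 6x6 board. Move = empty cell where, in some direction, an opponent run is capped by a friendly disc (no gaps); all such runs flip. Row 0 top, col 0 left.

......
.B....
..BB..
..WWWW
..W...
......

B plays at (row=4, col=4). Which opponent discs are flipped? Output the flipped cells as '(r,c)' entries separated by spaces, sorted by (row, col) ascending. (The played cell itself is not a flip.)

Dir NW: opp run (3,3) capped by B -> flip
Dir N: opp run (3,4), next='.' -> no flip
Dir NE: opp run (3,5), next=edge -> no flip
Dir W: first cell '.' (not opp) -> no flip
Dir E: first cell '.' (not opp) -> no flip
Dir SW: first cell '.' (not opp) -> no flip
Dir S: first cell '.' (not opp) -> no flip
Dir SE: first cell '.' (not opp) -> no flip

Answer: (3,3)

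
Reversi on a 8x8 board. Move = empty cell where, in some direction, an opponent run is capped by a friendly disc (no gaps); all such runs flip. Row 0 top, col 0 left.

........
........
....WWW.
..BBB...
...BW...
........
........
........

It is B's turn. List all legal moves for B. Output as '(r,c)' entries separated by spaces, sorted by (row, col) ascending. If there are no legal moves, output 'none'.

(1,3): no bracket -> illegal
(1,4): flips 1 -> legal
(1,5): flips 1 -> legal
(1,6): flips 1 -> legal
(1,7): no bracket -> illegal
(2,3): no bracket -> illegal
(2,7): no bracket -> illegal
(3,5): no bracket -> illegal
(3,6): no bracket -> illegal
(3,7): no bracket -> illegal
(4,5): flips 1 -> legal
(5,3): no bracket -> illegal
(5,4): flips 1 -> legal
(5,5): flips 1 -> legal

Answer: (1,4) (1,5) (1,6) (4,5) (5,4) (5,5)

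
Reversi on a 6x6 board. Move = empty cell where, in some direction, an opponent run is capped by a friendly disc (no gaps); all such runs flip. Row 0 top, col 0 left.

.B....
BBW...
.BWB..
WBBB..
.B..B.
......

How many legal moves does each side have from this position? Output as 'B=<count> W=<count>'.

-- B to move --
(0,2): flips 2 -> legal
(0,3): flips 1 -> legal
(1,3): flips 2 -> legal
(2,0): no bracket -> illegal
(4,0): no bracket -> illegal
B mobility = 3
-- W to move --
(0,0): flips 1 -> legal
(0,2): no bracket -> illegal
(1,3): no bracket -> illegal
(1,4): no bracket -> illegal
(2,0): flips 1 -> legal
(2,4): flips 1 -> legal
(3,4): flips 4 -> legal
(3,5): no bracket -> illegal
(4,0): flips 1 -> legal
(4,2): flips 1 -> legal
(4,3): no bracket -> illegal
(4,5): no bracket -> illegal
(5,0): no bracket -> illegal
(5,1): no bracket -> illegal
(5,2): flips 1 -> legal
(5,3): no bracket -> illegal
(5,4): no bracket -> illegal
(5,5): flips 2 -> legal
W mobility = 8

Answer: B=3 W=8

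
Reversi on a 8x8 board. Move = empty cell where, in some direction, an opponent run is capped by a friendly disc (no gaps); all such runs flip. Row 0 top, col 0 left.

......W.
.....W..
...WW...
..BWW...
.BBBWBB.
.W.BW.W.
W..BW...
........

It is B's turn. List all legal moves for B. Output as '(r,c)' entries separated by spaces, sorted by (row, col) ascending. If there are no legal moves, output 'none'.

Answer: (1,2) (1,3) (1,4) (2,5) (3,5) (5,5) (6,1) (6,5) (6,6) (6,7) (7,5)

Derivation:
(0,4): no bracket -> illegal
(0,5): no bracket -> illegal
(0,7): no bracket -> illegal
(1,2): flips 2 -> legal
(1,3): flips 2 -> legal
(1,4): flips 1 -> legal
(1,6): no bracket -> illegal
(1,7): no bracket -> illegal
(2,2): no bracket -> illegal
(2,5): flips 1 -> legal
(2,6): no bracket -> illegal
(3,5): flips 3 -> legal
(4,0): no bracket -> illegal
(4,7): no bracket -> illegal
(5,0): no bracket -> illegal
(5,2): no bracket -> illegal
(5,5): flips 1 -> legal
(5,7): no bracket -> illegal
(6,1): flips 1 -> legal
(6,2): no bracket -> illegal
(6,5): flips 2 -> legal
(6,6): flips 1 -> legal
(6,7): flips 1 -> legal
(7,0): no bracket -> illegal
(7,1): no bracket -> illegal
(7,3): no bracket -> illegal
(7,4): no bracket -> illegal
(7,5): flips 1 -> legal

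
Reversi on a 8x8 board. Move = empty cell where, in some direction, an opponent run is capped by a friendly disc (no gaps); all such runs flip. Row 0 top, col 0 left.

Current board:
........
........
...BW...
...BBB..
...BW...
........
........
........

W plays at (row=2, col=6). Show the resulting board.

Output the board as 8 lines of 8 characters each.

Place W at (2,6); scan 8 dirs for brackets.
Dir NW: first cell '.' (not opp) -> no flip
Dir N: first cell '.' (not opp) -> no flip
Dir NE: first cell '.' (not opp) -> no flip
Dir W: first cell '.' (not opp) -> no flip
Dir E: first cell '.' (not opp) -> no flip
Dir SW: opp run (3,5) capped by W -> flip
Dir S: first cell '.' (not opp) -> no flip
Dir SE: first cell '.' (not opp) -> no flip
All flips: (3,5)

Answer: ........
........
...BW.W.
...BBW..
...BW...
........
........
........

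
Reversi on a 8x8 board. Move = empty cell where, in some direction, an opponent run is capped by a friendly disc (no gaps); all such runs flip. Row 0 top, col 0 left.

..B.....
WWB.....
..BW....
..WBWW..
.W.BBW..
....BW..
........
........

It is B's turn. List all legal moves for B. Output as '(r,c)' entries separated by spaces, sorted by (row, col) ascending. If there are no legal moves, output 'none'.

Answer: (0,0) (1,3) (2,0) (2,1) (2,4) (2,5) (2,6) (3,1) (3,6) (4,2) (4,6) (5,6) (6,6)

Derivation:
(0,0): flips 1 -> legal
(0,1): no bracket -> illegal
(1,3): flips 1 -> legal
(1,4): no bracket -> illegal
(2,0): flips 1 -> legal
(2,1): flips 1 -> legal
(2,4): flips 2 -> legal
(2,5): flips 1 -> legal
(2,6): flips 1 -> legal
(3,0): no bracket -> illegal
(3,1): flips 1 -> legal
(3,6): flips 3 -> legal
(4,0): no bracket -> illegal
(4,2): flips 1 -> legal
(4,6): flips 1 -> legal
(5,0): no bracket -> illegal
(5,1): no bracket -> illegal
(5,2): no bracket -> illegal
(5,6): flips 4 -> legal
(6,4): no bracket -> illegal
(6,5): no bracket -> illegal
(6,6): flips 1 -> legal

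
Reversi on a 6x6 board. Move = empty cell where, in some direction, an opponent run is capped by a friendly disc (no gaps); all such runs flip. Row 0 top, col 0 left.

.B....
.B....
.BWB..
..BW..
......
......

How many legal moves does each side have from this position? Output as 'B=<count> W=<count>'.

-- B to move --
(1,2): flips 1 -> legal
(1,3): no bracket -> illegal
(2,4): no bracket -> illegal
(3,1): no bracket -> illegal
(3,4): flips 1 -> legal
(4,2): no bracket -> illegal
(4,3): flips 1 -> legal
(4,4): flips 2 -> legal
B mobility = 4
-- W to move --
(0,0): flips 1 -> legal
(0,2): no bracket -> illegal
(1,0): no bracket -> illegal
(1,2): no bracket -> illegal
(1,3): flips 1 -> legal
(1,4): no bracket -> illegal
(2,0): flips 1 -> legal
(2,4): flips 1 -> legal
(3,0): no bracket -> illegal
(3,1): flips 1 -> legal
(3,4): no bracket -> illegal
(4,1): no bracket -> illegal
(4,2): flips 1 -> legal
(4,3): no bracket -> illegal
W mobility = 6

Answer: B=4 W=6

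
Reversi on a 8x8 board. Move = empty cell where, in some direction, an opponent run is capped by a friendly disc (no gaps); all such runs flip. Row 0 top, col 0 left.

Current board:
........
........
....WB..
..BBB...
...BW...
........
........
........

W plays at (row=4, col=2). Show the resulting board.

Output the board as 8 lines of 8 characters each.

Place W at (4,2); scan 8 dirs for brackets.
Dir NW: first cell '.' (not opp) -> no flip
Dir N: opp run (3,2), next='.' -> no flip
Dir NE: opp run (3,3) capped by W -> flip
Dir W: first cell '.' (not opp) -> no flip
Dir E: opp run (4,3) capped by W -> flip
Dir SW: first cell '.' (not opp) -> no flip
Dir S: first cell '.' (not opp) -> no flip
Dir SE: first cell '.' (not opp) -> no flip
All flips: (3,3) (4,3)

Answer: ........
........
....WB..
..BWB...
..WWW...
........
........
........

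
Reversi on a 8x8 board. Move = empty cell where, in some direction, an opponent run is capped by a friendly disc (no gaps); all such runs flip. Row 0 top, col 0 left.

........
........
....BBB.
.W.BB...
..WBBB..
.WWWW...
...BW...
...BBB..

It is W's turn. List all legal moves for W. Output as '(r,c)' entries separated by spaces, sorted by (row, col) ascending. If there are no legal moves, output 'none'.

(1,3): no bracket -> illegal
(1,4): flips 3 -> legal
(1,5): flips 2 -> legal
(1,6): flips 3 -> legal
(1,7): no bracket -> illegal
(2,2): no bracket -> illegal
(2,3): flips 2 -> legal
(2,7): no bracket -> illegal
(3,2): flips 1 -> legal
(3,5): flips 1 -> legal
(3,6): flips 1 -> legal
(3,7): no bracket -> illegal
(4,6): flips 3 -> legal
(5,5): no bracket -> illegal
(5,6): no bracket -> illegal
(6,2): flips 1 -> legal
(6,5): no bracket -> illegal
(6,6): no bracket -> illegal
(7,2): flips 1 -> legal
(7,6): no bracket -> illegal

Answer: (1,4) (1,5) (1,6) (2,3) (3,2) (3,5) (3,6) (4,6) (6,2) (7,2)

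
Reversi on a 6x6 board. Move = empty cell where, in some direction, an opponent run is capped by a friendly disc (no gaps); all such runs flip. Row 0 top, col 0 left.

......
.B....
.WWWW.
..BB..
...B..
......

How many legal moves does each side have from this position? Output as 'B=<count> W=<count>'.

Answer: B=6 W=7

Derivation:
-- B to move --
(1,0): flips 1 -> legal
(1,2): flips 1 -> legal
(1,3): flips 1 -> legal
(1,4): flips 1 -> legal
(1,5): flips 1 -> legal
(2,0): no bracket -> illegal
(2,5): no bracket -> illegal
(3,0): no bracket -> illegal
(3,1): flips 1 -> legal
(3,4): no bracket -> illegal
(3,5): no bracket -> illegal
B mobility = 6
-- W to move --
(0,0): flips 1 -> legal
(0,1): flips 1 -> legal
(0,2): no bracket -> illegal
(1,0): no bracket -> illegal
(1,2): no bracket -> illegal
(2,0): no bracket -> illegal
(3,1): no bracket -> illegal
(3,4): no bracket -> illegal
(4,1): flips 1 -> legal
(4,2): flips 2 -> legal
(4,4): flips 1 -> legal
(5,2): no bracket -> illegal
(5,3): flips 2 -> legal
(5,4): flips 2 -> legal
W mobility = 7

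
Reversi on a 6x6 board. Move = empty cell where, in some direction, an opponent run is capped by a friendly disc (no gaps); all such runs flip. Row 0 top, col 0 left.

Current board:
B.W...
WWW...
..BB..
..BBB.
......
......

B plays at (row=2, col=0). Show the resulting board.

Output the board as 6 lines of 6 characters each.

Place B at (2,0); scan 8 dirs for brackets.
Dir NW: edge -> no flip
Dir N: opp run (1,0) capped by B -> flip
Dir NE: opp run (1,1) (0,2), next=edge -> no flip
Dir W: edge -> no flip
Dir E: first cell '.' (not opp) -> no flip
Dir SW: edge -> no flip
Dir S: first cell '.' (not opp) -> no flip
Dir SE: first cell '.' (not opp) -> no flip
All flips: (1,0)

Answer: B.W...
BWW...
B.BB..
..BBB.
......
......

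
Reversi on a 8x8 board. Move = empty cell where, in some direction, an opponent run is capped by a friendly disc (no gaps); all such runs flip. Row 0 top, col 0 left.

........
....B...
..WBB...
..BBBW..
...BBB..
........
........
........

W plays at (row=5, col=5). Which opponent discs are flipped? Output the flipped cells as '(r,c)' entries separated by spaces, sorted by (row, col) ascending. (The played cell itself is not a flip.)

Dir NW: opp run (4,4) (3,3) capped by W -> flip
Dir N: opp run (4,5) capped by W -> flip
Dir NE: first cell '.' (not opp) -> no flip
Dir W: first cell '.' (not opp) -> no flip
Dir E: first cell '.' (not opp) -> no flip
Dir SW: first cell '.' (not opp) -> no flip
Dir S: first cell '.' (not opp) -> no flip
Dir SE: first cell '.' (not opp) -> no flip

Answer: (3,3) (4,4) (4,5)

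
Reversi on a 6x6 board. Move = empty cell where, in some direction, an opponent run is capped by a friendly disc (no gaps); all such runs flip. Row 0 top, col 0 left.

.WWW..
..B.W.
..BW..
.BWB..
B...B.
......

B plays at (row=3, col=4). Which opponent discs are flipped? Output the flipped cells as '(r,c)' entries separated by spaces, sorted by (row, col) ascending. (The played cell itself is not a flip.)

Answer: (2,3)

Derivation:
Dir NW: opp run (2,3) capped by B -> flip
Dir N: first cell '.' (not opp) -> no flip
Dir NE: first cell '.' (not opp) -> no flip
Dir W: first cell 'B' (not opp) -> no flip
Dir E: first cell '.' (not opp) -> no flip
Dir SW: first cell '.' (not opp) -> no flip
Dir S: first cell 'B' (not opp) -> no flip
Dir SE: first cell '.' (not opp) -> no flip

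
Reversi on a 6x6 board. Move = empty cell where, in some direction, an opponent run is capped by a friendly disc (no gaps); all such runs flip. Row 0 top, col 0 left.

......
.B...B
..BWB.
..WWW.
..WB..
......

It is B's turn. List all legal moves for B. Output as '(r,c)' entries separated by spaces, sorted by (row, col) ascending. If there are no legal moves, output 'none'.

Answer: (1,3) (2,1) (2,5) (4,1) (4,4) (5,1) (5,2)

Derivation:
(1,2): no bracket -> illegal
(1,3): flips 2 -> legal
(1,4): no bracket -> illegal
(2,1): flips 1 -> legal
(2,5): flips 1 -> legal
(3,1): no bracket -> illegal
(3,5): no bracket -> illegal
(4,1): flips 1 -> legal
(4,4): flips 2 -> legal
(4,5): no bracket -> illegal
(5,1): flips 2 -> legal
(5,2): flips 2 -> legal
(5,3): no bracket -> illegal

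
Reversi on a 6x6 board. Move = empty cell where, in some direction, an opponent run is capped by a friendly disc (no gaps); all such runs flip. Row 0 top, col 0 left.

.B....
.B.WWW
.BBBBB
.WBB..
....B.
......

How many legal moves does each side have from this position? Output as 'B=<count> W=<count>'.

-- B to move --
(0,2): flips 1 -> legal
(0,3): flips 2 -> legal
(0,4): flips 2 -> legal
(0,5): flips 2 -> legal
(1,2): no bracket -> illegal
(2,0): no bracket -> illegal
(3,0): flips 1 -> legal
(4,0): flips 1 -> legal
(4,1): flips 1 -> legal
(4,2): no bracket -> illegal
B mobility = 7
-- W to move --
(0,0): no bracket -> illegal
(0,2): no bracket -> illegal
(1,0): no bracket -> illegal
(1,2): no bracket -> illegal
(2,0): no bracket -> illegal
(3,0): no bracket -> illegal
(3,4): flips 3 -> legal
(3,5): flips 2 -> legal
(4,1): flips 2 -> legal
(4,2): flips 2 -> legal
(4,3): flips 2 -> legal
(4,5): no bracket -> illegal
(5,3): no bracket -> illegal
(5,4): no bracket -> illegal
(5,5): no bracket -> illegal
W mobility = 5

Answer: B=7 W=5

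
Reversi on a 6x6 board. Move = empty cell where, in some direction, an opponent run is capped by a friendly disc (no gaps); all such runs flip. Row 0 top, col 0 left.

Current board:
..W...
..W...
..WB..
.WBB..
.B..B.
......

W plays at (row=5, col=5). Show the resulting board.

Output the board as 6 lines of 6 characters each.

Answer: ..W...
..W...
..WB..
.WBW..
.B..W.
.....W

Derivation:
Place W at (5,5); scan 8 dirs for brackets.
Dir NW: opp run (4,4) (3,3) capped by W -> flip
Dir N: first cell '.' (not opp) -> no flip
Dir NE: edge -> no flip
Dir W: first cell '.' (not opp) -> no flip
Dir E: edge -> no flip
Dir SW: edge -> no flip
Dir S: edge -> no flip
Dir SE: edge -> no flip
All flips: (3,3) (4,4)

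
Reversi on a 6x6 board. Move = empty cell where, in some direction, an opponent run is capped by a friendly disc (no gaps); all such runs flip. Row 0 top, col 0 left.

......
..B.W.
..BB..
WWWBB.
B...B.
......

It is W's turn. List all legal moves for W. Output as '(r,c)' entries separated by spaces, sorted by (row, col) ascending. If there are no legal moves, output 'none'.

Answer: (0,2) (1,3) (3,5) (5,0)

Derivation:
(0,1): no bracket -> illegal
(0,2): flips 2 -> legal
(0,3): no bracket -> illegal
(1,1): no bracket -> illegal
(1,3): flips 1 -> legal
(2,1): no bracket -> illegal
(2,4): no bracket -> illegal
(2,5): no bracket -> illegal
(3,5): flips 2 -> legal
(4,1): no bracket -> illegal
(4,2): no bracket -> illegal
(4,3): no bracket -> illegal
(4,5): no bracket -> illegal
(5,0): flips 1 -> legal
(5,1): no bracket -> illegal
(5,3): no bracket -> illegal
(5,4): no bracket -> illegal
(5,5): no bracket -> illegal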